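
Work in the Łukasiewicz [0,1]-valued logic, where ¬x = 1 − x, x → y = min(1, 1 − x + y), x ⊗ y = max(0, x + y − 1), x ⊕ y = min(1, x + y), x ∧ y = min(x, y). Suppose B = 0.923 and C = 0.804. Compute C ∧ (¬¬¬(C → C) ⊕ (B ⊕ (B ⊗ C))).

0.804

C → C = min(1, 1 − 0.804 + 0.804) = min(1, 1.000) = 1.000
¬(C → C) = 1 − 1.000 = 0.000
¬¬(C → C) = 1 − 0.000 = 1.000
¬¬¬(C → C) = 1 − 1.000 = 0.000
B ⊗ C = max(0, 0.923 + 0.804 − 1) = max(0, 0.727) = 0.727
B ⊕ (B ⊗ C) = min(1, 0.923 + 0.727) = min(1, 1.650) = 1.000
¬¬¬(C → C) ⊕ (B ⊕ (B ⊗ C)) = min(1, 0.000 + 1.000) = min(1, 1.000) = 1.000
C ∧ (¬¬¬(C → C) ⊕ (B ⊕ (B ⊗ C))) = min(0.804, 1.000) = 0.804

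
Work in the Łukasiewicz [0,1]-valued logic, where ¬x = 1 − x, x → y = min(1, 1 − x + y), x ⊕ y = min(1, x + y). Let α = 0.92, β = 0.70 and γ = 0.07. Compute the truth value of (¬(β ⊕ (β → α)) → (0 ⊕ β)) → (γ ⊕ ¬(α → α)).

β → α = min(1, 1 − 0.70 + 0.92) = min(1, 1.22) = 1.00
β ⊕ (β → α) = min(1, 0.70 + 1.00) = min(1, 1.70) = 1.00
¬(β ⊕ (β → α)) = 1 − 1.00 = 0.00
0 ⊕ β = min(1, 0.00 + 0.70) = min(1, 0.70) = 0.70
¬(β ⊕ (β → α)) → (0 ⊕ β) = min(1, 1 − 0.00 + 0.70) = min(1, 1.70) = 1.00
α → α = min(1, 1 − 0.92 + 0.92) = min(1, 1.00) = 1.00
¬(α → α) = 1 − 1.00 = 0.00
γ ⊕ ¬(α → α) = min(1, 0.07 + 0.00) = min(1, 0.07) = 0.07
(¬(β ⊕ (β → α)) → (0 ⊕ β)) → (γ ⊕ ¬(α → α)) = min(1, 1 − 1.00 + 0.07) = min(1, 0.07) = 0.07

0.07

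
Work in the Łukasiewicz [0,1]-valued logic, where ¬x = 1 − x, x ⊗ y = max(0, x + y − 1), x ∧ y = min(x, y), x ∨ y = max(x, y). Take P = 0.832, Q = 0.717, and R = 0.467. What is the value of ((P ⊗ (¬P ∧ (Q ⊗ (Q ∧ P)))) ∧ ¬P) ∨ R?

0.467

¬P = 1 − 0.832 = 0.168
Q ∧ P = min(0.717, 0.832) = 0.717
Q ⊗ (Q ∧ P) = max(0, 0.717 + 0.717 − 1) = max(0, 0.434) = 0.434
¬P ∧ (Q ⊗ (Q ∧ P)) = min(0.168, 0.434) = 0.168
P ⊗ (¬P ∧ (Q ⊗ (Q ∧ P))) = max(0, 0.832 + 0.168 − 1) = max(0, 0.000) = 0.000
(P ⊗ (¬P ∧ (Q ⊗ (Q ∧ P)))) ∧ ¬P = min(0.000, 0.168) = 0.000
((P ⊗ (¬P ∧ (Q ⊗ (Q ∧ P)))) ∧ ¬P) ∨ R = max(0.000, 0.467) = 0.467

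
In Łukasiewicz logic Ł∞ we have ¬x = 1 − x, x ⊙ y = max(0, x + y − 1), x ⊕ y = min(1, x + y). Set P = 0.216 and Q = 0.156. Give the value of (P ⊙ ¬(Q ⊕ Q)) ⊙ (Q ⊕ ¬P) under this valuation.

Q ⊕ Q = min(1, 0.156 + 0.156) = min(1, 0.312) = 0.312
¬(Q ⊕ Q) = 1 − 0.312 = 0.688
P ⊙ ¬(Q ⊕ Q) = max(0, 0.216 + 0.688 − 1) = max(0, -0.096) = 0.000
¬P = 1 − 0.216 = 0.784
Q ⊕ ¬P = min(1, 0.156 + 0.784) = min(1, 0.940) = 0.940
(P ⊙ ¬(Q ⊕ Q)) ⊙ (Q ⊕ ¬P) = max(0, 0.000 + 0.940 − 1) = max(0, -0.060) = 0.000

0.000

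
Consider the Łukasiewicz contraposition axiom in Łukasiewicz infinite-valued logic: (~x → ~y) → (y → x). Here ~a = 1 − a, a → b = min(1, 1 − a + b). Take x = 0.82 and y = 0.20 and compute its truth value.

~x = 1 − 0.82 = 0.18
~y = 1 − 0.20 = 0.80
~x → ~y = min(1, 1 − 0.18 + 0.80) = min(1, 1.62) = 1.00
y → x = min(1, 1 − 0.20 + 0.82) = min(1, 1.62) = 1.00
(~x → ~y) → (y → x) = min(1, 1 − 1.00 + 1.00) = min(1, 1.00) = 1.00
(As expected: an axiom of Ł∞, always 1.)

1.00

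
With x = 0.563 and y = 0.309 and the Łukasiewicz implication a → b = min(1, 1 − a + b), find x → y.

x → y = min(1, 1 − 0.563 + 0.309) = min(1, 0.746) = 0.746
For comparison, the Gödel implication (1 if a ≤ b else b) would give 0.309.

0.746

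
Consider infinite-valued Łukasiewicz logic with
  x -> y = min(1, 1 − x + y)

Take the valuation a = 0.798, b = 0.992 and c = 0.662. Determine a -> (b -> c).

b -> c = min(1, 1 − 0.992 + 0.662) = min(1, 0.670) = 0.670
a -> (b -> c) = min(1, 1 − 0.798 + 0.670) = min(1, 0.872) = 0.872

0.872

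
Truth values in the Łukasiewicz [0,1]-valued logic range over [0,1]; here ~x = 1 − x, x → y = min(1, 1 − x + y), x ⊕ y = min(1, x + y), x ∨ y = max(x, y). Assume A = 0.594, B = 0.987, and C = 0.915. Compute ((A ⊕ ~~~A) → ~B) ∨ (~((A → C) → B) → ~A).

1.000

~A = 1 − 0.594 = 0.406
~~A = 1 − 0.406 = 0.594
~~~A = 1 − 0.594 = 0.406
A ⊕ ~~~A = min(1, 0.594 + 0.406) = min(1, 1.000) = 1.000
~B = 1 − 0.987 = 0.013
(A ⊕ ~~~A) → ~B = min(1, 1 − 1.000 + 0.013) = min(1, 0.013) = 0.013
A → C = min(1, 1 − 0.594 + 0.915) = min(1, 1.321) = 1.000
(A → C) → B = min(1, 1 − 1.000 + 0.987) = min(1, 0.987) = 0.987
~((A → C) → B) = 1 − 0.987 = 0.013
~((A → C) → B) → ~A = min(1, 1 − 0.013 + 0.406) = min(1, 1.393) = 1.000
((A ⊕ ~~~A) → ~B) ∨ (~((A → C) → B) → ~A) = max(0.013, 1.000) = 1.000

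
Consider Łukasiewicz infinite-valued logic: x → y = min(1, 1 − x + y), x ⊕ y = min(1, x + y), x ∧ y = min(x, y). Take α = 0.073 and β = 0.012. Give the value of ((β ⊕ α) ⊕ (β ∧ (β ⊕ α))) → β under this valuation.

0.915

β ⊕ α = min(1, 0.012 + 0.073) = min(1, 0.085) = 0.085
β ∧ (β ⊕ α) = min(0.012, 0.085) = 0.012
(β ⊕ α) ⊕ (β ∧ (β ⊕ α)) = min(1, 0.085 + 0.012) = min(1, 0.097) = 0.097
((β ⊕ α) ⊕ (β ∧ (β ⊕ α))) → β = min(1, 1 − 0.097 + 0.012) = min(1, 0.915) = 0.915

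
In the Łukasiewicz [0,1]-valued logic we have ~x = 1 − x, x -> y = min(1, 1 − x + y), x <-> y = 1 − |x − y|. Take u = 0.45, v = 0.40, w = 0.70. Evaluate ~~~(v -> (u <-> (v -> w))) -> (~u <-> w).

1.00

v -> w = min(1, 1 − 0.40 + 0.70) = min(1, 1.30) = 1.00
u <-> (v -> w) = 1 − |0.45 − 1.00| = 1 − 0.55 = 0.45
v -> (u <-> (v -> w)) = min(1, 1 − 0.40 + 0.45) = min(1, 1.05) = 1.00
~(v -> (u <-> (v -> w))) = 1 − 1.00 = 0.00
~~(v -> (u <-> (v -> w))) = 1 − 0.00 = 1.00
~~~(v -> (u <-> (v -> w))) = 1 − 1.00 = 0.00
~u = 1 − 0.45 = 0.55
~u <-> w = 1 − |0.55 − 0.70| = 1 − 0.15 = 0.85
~~~(v -> (u <-> (v -> w))) -> (~u <-> w) = min(1, 1 − 0.00 + 0.85) = min(1, 1.85) = 1.00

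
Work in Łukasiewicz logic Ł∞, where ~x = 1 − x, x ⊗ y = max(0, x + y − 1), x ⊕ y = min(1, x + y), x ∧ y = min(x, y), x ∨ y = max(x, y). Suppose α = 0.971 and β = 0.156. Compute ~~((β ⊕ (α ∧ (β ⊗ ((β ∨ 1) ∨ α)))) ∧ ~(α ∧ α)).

0.029

β ∨ 1 = max(0.156, 1.000) = 1.000
(β ∨ 1) ∨ α = max(1.000, 0.971) = 1.000
β ⊗ ((β ∨ 1) ∨ α) = max(0, 0.156 + 1.000 − 1) = max(0, 0.156) = 0.156
α ∧ (β ⊗ ((β ∨ 1) ∨ α)) = min(0.971, 0.156) = 0.156
β ⊕ (α ∧ (β ⊗ ((β ∨ 1) ∨ α))) = min(1, 0.156 + 0.156) = min(1, 0.312) = 0.312
α ∧ α = min(0.971, 0.971) = 0.971
~(α ∧ α) = 1 − 0.971 = 0.029
(β ⊕ (α ∧ (β ⊗ ((β ∨ 1) ∨ α)))) ∧ ~(α ∧ α) = min(0.312, 0.029) = 0.029
~((β ⊕ (α ∧ (β ⊗ ((β ∨ 1) ∨ α)))) ∧ ~(α ∧ α)) = 1 − 0.029 = 0.971
~~((β ⊕ (α ∧ (β ⊗ ((β ∨ 1) ∨ α)))) ∧ ~(α ∧ α)) = 1 − 0.971 = 0.029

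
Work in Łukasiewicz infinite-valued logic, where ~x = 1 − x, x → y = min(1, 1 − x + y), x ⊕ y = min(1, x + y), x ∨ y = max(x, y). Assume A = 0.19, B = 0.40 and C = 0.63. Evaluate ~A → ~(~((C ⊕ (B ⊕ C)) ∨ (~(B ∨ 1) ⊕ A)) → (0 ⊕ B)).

0.19

~A = 1 − 0.19 = 0.81
B ⊕ C = min(1, 0.40 + 0.63) = min(1, 1.03) = 1.00
C ⊕ (B ⊕ C) = min(1, 0.63 + 1.00) = min(1, 1.63) = 1.00
B ∨ 1 = max(0.40, 1.00) = 1.00
~(B ∨ 1) = 1 − 1.00 = 0.00
~(B ∨ 1) ⊕ A = min(1, 0.00 + 0.19) = min(1, 0.19) = 0.19
(C ⊕ (B ⊕ C)) ∨ (~(B ∨ 1) ⊕ A) = max(1.00, 0.19) = 1.00
~((C ⊕ (B ⊕ C)) ∨ (~(B ∨ 1) ⊕ A)) = 1 − 1.00 = 0.00
0 ⊕ B = min(1, 0.00 + 0.40) = min(1, 0.40) = 0.40
~((C ⊕ (B ⊕ C)) ∨ (~(B ∨ 1) ⊕ A)) → (0 ⊕ B) = min(1, 1 − 0.00 + 0.40) = min(1, 1.40) = 1.00
~(~((C ⊕ (B ⊕ C)) ∨ (~(B ∨ 1) ⊕ A)) → (0 ⊕ B)) = 1 − 1.00 = 0.00
~A → ~(~((C ⊕ (B ⊕ C)) ∨ (~(B ∨ 1) ⊕ A)) → (0 ⊕ B)) = min(1, 1 − 0.81 + 0.00) = min(1, 0.19) = 0.19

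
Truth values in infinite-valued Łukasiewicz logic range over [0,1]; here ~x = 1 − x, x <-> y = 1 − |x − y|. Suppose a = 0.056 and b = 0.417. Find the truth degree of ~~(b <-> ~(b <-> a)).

0.944

b <-> a = 1 − |0.417 − 0.056| = 1 − 0.361 = 0.639
~(b <-> a) = 1 − 0.639 = 0.361
b <-> ~(b <-> a) = 1 − |0.417 − 0.361| = 1 − 0.056 = 0.944
~(b <-> ~(b <-> a)) = 1 − 0.944 = 0.056
~~(b <-> ~(b <-> a)) = 1 − 0.056 = 0.944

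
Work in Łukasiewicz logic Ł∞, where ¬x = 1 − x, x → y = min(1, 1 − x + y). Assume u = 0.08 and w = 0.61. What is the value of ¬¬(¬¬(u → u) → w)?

0.61

u → u = min(1, 1 − 0.08 + 0.08) = min(1, 1.00) = 1.00
¬(u → u) = 1 − 1.00 = 0.00
¬¬(u → u) = 1 − 0.00 = 1.00
¬¬(u → u) → w = min(1, 1 − 1.00 + 0.61) = min(1, 0.61) = 0.61
¬(¬¬(u → u) → w) = 1 − 0.61 = 0.39
¬¬(¬¬(u → u) → w) = 1 − 0.39 = 0.61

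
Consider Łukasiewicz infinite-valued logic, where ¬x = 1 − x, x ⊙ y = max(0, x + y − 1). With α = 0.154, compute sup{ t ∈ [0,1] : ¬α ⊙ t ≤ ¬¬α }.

0.308

¬α = 1 − 0.154 = 0.846
So the left factor is ¬α = 0.846.
¬¬α = 1 − 0.846 = 0.154
So the right-hand bound is ¬¬α = 0.154.
The residuum of the Łukasiewicz t-norm gives the supremum: min(1, 1 − 0.846 + 0.154).
1 − 0.846 + 0.154 = 0.308, so t = min(1, 0.308) = 0.308.
Check: 0.846 ⊙ 0.308 = max(0, 0.154) = 0.154 ≤ 0.154.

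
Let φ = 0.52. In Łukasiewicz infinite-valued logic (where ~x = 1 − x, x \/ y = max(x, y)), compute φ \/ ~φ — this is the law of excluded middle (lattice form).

0.52

~φ = 1 − 0.52 = 0.48
φ \/ ~φ = max(0.52, 0.48) = 0.52
(The value 0.52 < 1 shows this instance is not satisfied; not a Ł∞-tautology — its value is max(a, 1−a).)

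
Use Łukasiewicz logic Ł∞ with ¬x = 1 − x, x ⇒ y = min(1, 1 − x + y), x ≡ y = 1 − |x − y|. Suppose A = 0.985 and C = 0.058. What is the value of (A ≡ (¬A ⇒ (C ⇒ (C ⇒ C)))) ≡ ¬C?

¬A = 1 − 0.985 = 0.015
C ⇒ C = min(1, 1 − 0.058 + 0.058) = min(1, 1.000) = 1.000
C ⇒ (C ⇒ C) = min(1, 1 − 0.058 + 1.000) = min(1, 1.942) = 1.000
¬A ⇒ (C ⇒ (C ⇒ C)) = min(1, 1 − 0.015 + 1.000) = min(1, 1.985) = 1.000
A ≡ (¬A ⇒ (C ⇒ (C ⇒ C))) = 1 − |0.985 − 1.000| = 1 − 0.015 = 0.985
¬C = 1 − 0.058 = 0.942
(A ≡ (¬A ⇒ (C ⇒ (C ⇒ C)))) ≡ ¬C = 1 − |0.985 − 0.942| = 1 − 0.043 = 0.957

0.957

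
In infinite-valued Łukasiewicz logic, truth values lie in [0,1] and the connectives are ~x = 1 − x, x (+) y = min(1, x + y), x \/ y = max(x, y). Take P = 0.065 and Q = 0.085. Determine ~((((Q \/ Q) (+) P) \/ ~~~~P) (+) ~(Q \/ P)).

Q \/ Q = max(0.085, 0.085) = 0.085
(Q \/ Q) (+) P = min(1, 0.085 + 0.065) = min(1, 0.150) = 0.150
~P = 1 − 0.065 = 0.935
~~P = 1 − 0.935 = 0.065
~~~P = 1 − 0.065 = 0.935
~~~~P = 1 − 0.935 = 0.065
((Q \/ Q) (+) P) \/ ~~~~P = max(0.150, 0.065) = 0.150
Q \/ P = max(0.085, 0.065) = 0.085
~(Q \/ P) = 1 − 0.085 = 0.915
(((Q \/ Q) (+) P) \/ ~~~~P) (+) ~(Q \/ P) = min(1, 0.150 + 0.915) = min(1, 1.065) = 1.000
~((((Q \/ Q) (+) P) \/ ~~~~P) (+) ~(Q \/ P)) = 1 − 1.000 = 0.000

0.000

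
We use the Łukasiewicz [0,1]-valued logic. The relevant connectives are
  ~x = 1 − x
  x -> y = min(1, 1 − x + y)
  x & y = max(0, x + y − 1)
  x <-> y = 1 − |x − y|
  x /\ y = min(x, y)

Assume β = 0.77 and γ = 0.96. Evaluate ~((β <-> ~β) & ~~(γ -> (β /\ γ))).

~β = 1 − 0.77 = 0.23
β <-> ~β = 1 − |0.77 − 0.23| = 1 − 0.54 = 0.46
β /\ γ = min(0.77, 0.96) = 0.77
γ -> (β /\ γ) = min(1, 1 − 0.96 + 0.77) = min(1, 0.81) = 0.81
~(γ -> (β /\ γ)) = 1 − 0.81 = 0.19
~~(γ -> (β /\ γ)) = 1 − 0.19 = 0.81
(β <-> ~β) & ~~(γ -> (β /\ γ)) = max(0, 0.46 + 0.81 − 1) = max(0, 0.27) = 0.27
~((β <-> ~β) & ~~(γ -> (β /\ γ))) = 1 − 0.27 = 0.73

0.73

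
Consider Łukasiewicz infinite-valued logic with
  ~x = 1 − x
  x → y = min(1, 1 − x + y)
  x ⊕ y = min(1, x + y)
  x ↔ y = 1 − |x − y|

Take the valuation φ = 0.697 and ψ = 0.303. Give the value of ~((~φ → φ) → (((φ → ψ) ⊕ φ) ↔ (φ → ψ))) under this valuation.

~φ = 1 − 0.697 = 0.303
~φ → φ = min(1, 1 − 0.303 + 0.697) = min(1, 1.394) = 1.000
φ → ψ = min(1, 1 − 0.697 + 0.303) = min(1, 0.606) = 0.606
(φ → ψ) ⊕ φ = min(1, 0.606 + 0.697) = min(1, 1.303) = 1.000
((φ → ψ) ⊕ φ) ↔ (φ → ψ) = 1 − |1.000 − 0.606| = 1 − 0.394 = 0.606
(~φ → φ) → (((φ → ψ) ⊕ φ) ↔ (φ → ψ)) = min(1, 1 − 1.000 + 0.606) = min(1, 0.606) = 0.606
~((~φ → φ) → (((φ → ψ) ⊕ φ) ↔ (φ → ψ))) = 1 − 0.606 = 0.394

0.394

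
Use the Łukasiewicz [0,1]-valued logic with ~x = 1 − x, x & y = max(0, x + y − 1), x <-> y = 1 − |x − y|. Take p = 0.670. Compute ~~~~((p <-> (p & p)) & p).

p & p = max(0, 0.670 + 0.670 − 1) = max(0, 0.340) = 0.340
p <-> (p & p) = 1 − |0.670 − 0.340| = 1 − 0.330 = 0.670
(p <-> (p & p)) & p = max(0, 0.670 + 0.670 − 1) = max(0, 0.340) = 0.340
~((p <-> (p & p)) & p) = 1 − 0.340 = 0.660
~~((p <-> (p & p)) & p) = 1 − 0.660 = 0.340
~~~((p <-> (p & p)) & p) = 1 − 0.340 = 0.660
~~~~((p <-> (p & p)) & p) = 1 − 0.660 = 0.340

0.340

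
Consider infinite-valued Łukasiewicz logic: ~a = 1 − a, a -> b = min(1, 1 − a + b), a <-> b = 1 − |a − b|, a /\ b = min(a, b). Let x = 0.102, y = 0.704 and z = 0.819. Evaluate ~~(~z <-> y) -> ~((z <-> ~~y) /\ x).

1.000

~z = 1 − 0.819 = 0.181
~z <-> y = 1 − |0.181 − 0.704| = 1 − 0.523 = 0.477
~(~z <-> y) = 1 − 0.477 = 0.523
~~(~z <-> y) = 1 − 0.523 = 0.477
~y = 1 − 0.704 = 0.296
~~y = 1 − 0.296 = 0.704
z <-> ~~y = 1 − |0.819 − 0.704| = 1 − 0.115 = 0.885
(z <-> ~~y) /\ x = min(0.885, 0.102) = 0.102
~((z <-> ~~y) /\ x) = 1 − 0.102 = 0.898
~~(~z <-> y) -> ~((z <-> ~~y) /\ x) = min(1, 1 − 0.477 + 0.898) = min(1, 1.421) = 1.000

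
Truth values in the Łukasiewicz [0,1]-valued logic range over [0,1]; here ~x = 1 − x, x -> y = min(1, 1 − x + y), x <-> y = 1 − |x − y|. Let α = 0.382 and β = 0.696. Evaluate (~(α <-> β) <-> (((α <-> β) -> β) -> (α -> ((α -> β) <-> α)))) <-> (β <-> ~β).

0.706

α <-> β = 1 − |0.382 − 0.696| = 1 − 0.314 = 0.686
~(α <-> β) = 1 − 0.686 = 0.314
(α <-> β) -> β = min(1, 1 − 0.686 + 0.696) = min(1, 1.010) = 1.000
α -> β = min(1, 1 − 0.382 + 0.696) = min(1, 1.314) = 1.000
(α -> β) <-> α = 1 − |1.000 − 0.382| = 1 − 0.618 = 0.382
α -> ((α -> β) <-> α) = min(1, 1 − 0.382 + 0.382) = min(1, 1.000) = 1.000
((α <-> β) -> β) -> (α -> ((α -> β) <-> α)) = min(1, 1 − 1.000 + 1.000) = min(1, 1.000) = 1.000
~(α <-> β) <-> (((α <-> β) -> β) -> (α -> ((α -> β) <-> α))) = 1 − |0.314 − 1.000| = 1 − 0.686 = 0.314
~β = 1 − 0.696 = 0.304
β <-> ~β = 1 − |0.696 − 0.304| = 1 − 0.392 = 0.608
(~(α <-> β) <-> (((α <-> β) -> β) -> (α -> ((α -> β) <-> α)))) <-> (β <-> ~β) = 1 − |0.314 − 0.608| = 1 − 0.294 = 0.706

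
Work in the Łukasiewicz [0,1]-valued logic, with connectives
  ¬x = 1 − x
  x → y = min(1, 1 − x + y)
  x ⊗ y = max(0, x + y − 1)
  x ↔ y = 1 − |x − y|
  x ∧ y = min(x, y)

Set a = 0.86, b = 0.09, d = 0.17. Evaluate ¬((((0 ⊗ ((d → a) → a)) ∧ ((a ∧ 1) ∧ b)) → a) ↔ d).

d → a = min(1, 1 − 0.17 + 0.86) = min(1, 1.69) = 1.00
(d → a) → a = min(1, 1 − 1.00 + 0.86) = min(1, 0.86) = 0.86
0 ⊗ ((d → a) → a) = max(0, 0.00 + 0.86 − 1) = max(0, -0.14) = 0.00
a ∧ 1 = min(0.86, 1.00) = 0.86
(a ∧ 1) ∧ b = min(0.86, 0.09) = 0.09
(0 ⊗ ((d → a) → a)) ∧ ((a ∧ 1) ∧ b) = min(0.00, 0.09) = 0.00
((0 ⊗ ((d → a) → a)) ∧ ((a ∧ 1) ∧ b)) → a = min(1, 1 − 0.00 + 0.86) = min(1, 1.86) = 1.00
(((0 ⊗ ((d → a) → a)) ∧ ((a ∧ 1) ∧ b)) → a) ↔ d = 1 − |1.00 − 0.17| = 1 − 0.83 = 0.17
¬((((0 ⊗ ((d → a) → a)) ∧ ((a ∧ 1) ∧ b)) → a) ↔ d) = 1 − 0.17 = 0.83

0.83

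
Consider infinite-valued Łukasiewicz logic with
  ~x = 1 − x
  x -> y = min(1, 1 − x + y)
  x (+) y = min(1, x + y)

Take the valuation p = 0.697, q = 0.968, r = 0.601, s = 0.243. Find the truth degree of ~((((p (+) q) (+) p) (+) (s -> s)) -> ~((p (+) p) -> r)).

0.601

p (+) q = min(1, 0.697 + 0.968) = min(1, 1.665) = 1.000
(p (+) q) (+) p = min(1, 1.000 + 0.697) = min(1, 1.697) = 1.000
s -> s = min(1, 1 − 0.243 + 0.243) = min(1, 1.000) = 1.000
((p (+) q) (+) p) (+) (s -> s) = min(1, 1.000 + 1.000) = min(1, 2.000) = 1.000
p (+) p = min(1, 0.697 + 0.697) = min(1, 1.394) = 1.000
(p (+) p) -> r = min(1, 1 − 1.000 + 0.601) = min(1, 0.601) = 0.601
~((p (+) p) -> r) = 1 − 0.601 = 0.399
(((p (+) q) (+) p) (+) (s -> s)) -> ~((p (+) p) -> r) = min(1, 1 − 1.000 + 0.399) = min(1, 0.399) = 0.399
~((((p (+) q) (+) p) (+) (s -> s)) -> ~((p (+) p) -> r)) = 1 − 0.399 = 0.601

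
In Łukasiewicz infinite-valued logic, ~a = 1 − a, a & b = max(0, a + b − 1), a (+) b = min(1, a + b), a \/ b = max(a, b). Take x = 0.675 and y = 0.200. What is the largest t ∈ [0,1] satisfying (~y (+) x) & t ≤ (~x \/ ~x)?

0.325

~y = 1 − 0.200 = 0.800
~y (+) x = min(1, 0.800 + 0.675) = min(1, 1.475) = 1.000
So the left factor is ~y (+) x = 1.000.
~x = 1 − 0.675 = 0.325
~x \/ ~x = max(0.325, 0.325) = 0.325
So the right-hand bound is ~x \/ ~x = 0.325.
The residuum of the Łukasiewicz t-norm gives the supremum: min(1, 1 − 1.000 + 0.325).
1 − 1.000 + 0.325 = 0.325, so t = min(1, 0.325) = 0.325.
Check: 1.000 & 0.325 = max(0, 0.325) = 0.325 ≤ 0.325.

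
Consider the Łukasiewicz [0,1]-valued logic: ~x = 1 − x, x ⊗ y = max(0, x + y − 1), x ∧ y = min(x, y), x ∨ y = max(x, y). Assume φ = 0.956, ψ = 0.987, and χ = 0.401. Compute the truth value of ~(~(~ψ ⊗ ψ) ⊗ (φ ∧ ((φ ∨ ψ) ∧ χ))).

0.599

~ψ = 1 − 0.987 = 0.013
~ψ ⊗ ψ = max(0, 0.013 + 0.987 − 1) = max(0, 0.000) = 0.000
~(~ψ ⊗ ψ) = 1 − 0.000 = 1.000
φ ∨ ψ = max(0.956, 0.987) = 0.987
(φ ∨ ψ) ∧ χ = min(0.987, 0.401) = 0.401
φ ∧ ((φ ∨ ψ) ∧ χ) = min(0.956, 0.401) = 0.401
~(~ψ ⊗ ψ) ⊗ (φ ∧ ((φ ∨ ψ) ∧ χ)) = max(0, 1.000 + 0.401 − 1) = max(0, 0.401) = 0.401
~(~(~ψ ⊗ ψ) ⊗ (φ ∧ ((φ ∨ ψ) ∧ χ))) = 1 − 0.401 = 0.599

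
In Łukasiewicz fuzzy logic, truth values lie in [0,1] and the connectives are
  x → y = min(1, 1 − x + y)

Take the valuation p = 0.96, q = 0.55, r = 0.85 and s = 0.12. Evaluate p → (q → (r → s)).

r → s = min(1, 1 − 0.85 + 0.12) = min(1, 0.27) = 0.27
q → (r → s) = min(1, 1 − 0.55 + 0.27) = min(1, 0.72) = 0.72
p → (q → (r → s)) = min(1, 1 − 0.96 + 0.72) = min(1, 0.76) = 0.76

0.76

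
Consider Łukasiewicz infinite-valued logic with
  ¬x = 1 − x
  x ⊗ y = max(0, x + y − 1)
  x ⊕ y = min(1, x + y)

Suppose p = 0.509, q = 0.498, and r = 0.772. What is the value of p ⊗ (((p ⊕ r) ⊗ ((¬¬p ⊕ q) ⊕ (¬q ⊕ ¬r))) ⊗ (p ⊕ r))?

p ⊕ r = min(1, 0.509 + 0.772) = min(1, 1.281) = 1.000
¬p = 1 − 0.509 = 0.491
¬¬p = 1 − 0.491 = 0.509
¬¬p ⊕ q = min(1, 0.509 + 0.498) = min(1, 1.007) = 1.000
¬q = 1 − 0.498 = 0.502
¬r = 1 − 0.772 = 0.228
¬q ⊕ ¬r = min(1, 0.502 + 0.228) = min(1, 0.730) = 0.730
(¬¬p ⊕ q) ⊕ (¬q ⊕ ¬r) = min(1, 1.000 + 0.730) = min(1, 1.730) = 1.000
(p ⊕ r) ⊗ ((¬¬p ⊕ q) ⊕ (¬q ⊕ ¬r)) = max(0, 1.000 + 1.000 − 1) = max(0, 1.000) = 1.000
((p ⊕ r) ⊗ ((¬¬p ⊕ q) ⊕ (¬q ⊕ ¬r))) ⊗ (p ⊕ r) = max(0, 1.000 + 1.000 − 1) = max(0, 1.000) = 1.000
p ⊗ (((p ⊕ r) ⊗ ((¬¬p ⊕ q) ⊕ (¬q ⊕ ¬r))) ⊗ (p ⊕ r)) = max(0, 0.509 + 1.000 − 1) = max(0, 0.509) = 0.509

0.509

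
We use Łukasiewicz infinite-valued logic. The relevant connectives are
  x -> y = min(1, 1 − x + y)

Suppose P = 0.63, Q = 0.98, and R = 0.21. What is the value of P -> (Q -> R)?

Q -> R = min(1, 1 − 0.98 + 0.21) = min(1, 0.23) = 0.23
P -> (Q -> R) = min(1, 1 − 0.63 + 0.23) = min(1, 0.60) = 0.60

0.60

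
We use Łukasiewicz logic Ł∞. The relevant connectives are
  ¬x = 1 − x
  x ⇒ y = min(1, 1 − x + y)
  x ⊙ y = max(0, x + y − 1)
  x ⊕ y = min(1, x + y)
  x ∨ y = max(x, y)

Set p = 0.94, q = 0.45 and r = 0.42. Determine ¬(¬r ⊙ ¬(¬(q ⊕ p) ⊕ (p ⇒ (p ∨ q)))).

¬r = 1 − 0.42 = 0.58
q ⊕ p = min(1, 0.45 + 0.94) = min(1, 1.39) = 1.00
¬(q ⊕ p) = 1 − 1.00 = 0.00
p ∨ q = max(0.94, 0.45) = 0.94
p ⇒ (p ∨ q) = min(1, 1 − 0.94 + 0.94) = min(1, 1.00) = 1.00
¬(q ⊕ p) ⊕ (p ⇒ (p ∨ q)) = min(1, 0.00 + 1.00) = min(1, 1.00) = 1.00
¬(¬(q ⊕ p) ⊕ (p ⇒ (p ∨ q))) = 1 − 1.00 = 0.00
¬r ⊙ ¬(¬(q ⊕ p) ⊕ (p ⇒ (p ∨ q))) = max(0, 0.58 + 0.00 − 1) = max(0, -0.42) = 0.00
¬(¬r ⊙ ¬(¬(q ⊕ p) ⊕ (p ⇒ (p ∨ q)))) = 1 − 0.00 = 1.00

1.00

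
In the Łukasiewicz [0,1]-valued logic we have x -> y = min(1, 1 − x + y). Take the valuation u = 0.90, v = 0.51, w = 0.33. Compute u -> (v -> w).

0.92

v -> w = min(1, 1 − 0.51 + 0.33) = min(1, 0.82) = 0.82
u -> (v -> w) = min(1, 1 − 0.90 + 0.82) = min(1, 0.92) = 0.92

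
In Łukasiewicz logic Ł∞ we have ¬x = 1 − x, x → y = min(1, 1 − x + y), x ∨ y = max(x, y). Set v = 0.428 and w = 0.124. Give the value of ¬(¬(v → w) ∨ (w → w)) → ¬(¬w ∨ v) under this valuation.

v → w = min(1, 1 − 0.428 + 0.124) = min(1, 0.696) = 0.696
¬(v → w) = 1 − 0.696 = 0.304
w → w = min(1, 1 − 0.124 + 0.124) = min(1, 1.000) = 1.000
¬(v → w) ∨ (w → w) = max(0.304, 1.000) = 1.000
¬(¬(v → w) ∨ (w → w)) = 1 − 1.000 = 0.000
¬w = 1 − 0.124 = 0.876
¬w ∨ v = max(0.876, 0.428) = 0.876
¬(¬w ∨ v) = 1 − 0.876 = 0.124
¬(¬(v → w) ∨ (w → w)) → ¬(¬w ∨ v) = min(1, 1 − 0.000 + 0.124) = min(1, 1.124) = 1.000

1.000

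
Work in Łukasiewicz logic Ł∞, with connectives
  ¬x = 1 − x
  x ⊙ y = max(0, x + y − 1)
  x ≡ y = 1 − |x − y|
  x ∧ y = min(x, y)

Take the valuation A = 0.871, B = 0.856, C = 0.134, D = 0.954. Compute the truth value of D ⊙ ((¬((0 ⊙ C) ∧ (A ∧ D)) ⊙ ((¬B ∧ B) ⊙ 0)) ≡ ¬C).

0 ⊙ C = max(0, 0.000 + 0.134 − 1) = max(0, -0.866) = 0.000
A ∧ D = min(0.871, 0.954) = 0.871
(0 ⊙ C) ∧ (A ∧ D) = min(0.000, 0.871) = 0.000
¬((0 ⊙ C) ∧ (A ∧ D)) = 1 − 0.000 = 1.000
¬B = 1 − 0.856 = 0.144
¬B ∧ B = min(0.144, 0.856) = 0.144
(¬B ∧ B) ⊙ 0 = max(0, 0.144 + 0.000 − 1) = max(0, -0.856) = 0.000
¬((0 ⊙ C) ∧ (A ∧ D)) ⊙ ((¬B ∧ B) ⊙ 0) = max(0, 1.000 + 0.000 − 1) = max(0, 0.000) = 0.000
¬C = 1 − 0.134 = 0.866
(¬((0 ⊙ C) ∧ (A ∧ D)) ⊙ ((¬B ∧ B) ⊙ 0)) ≡ ¬C = 1 − |0.000 − 0.866| = 1 − 0.866 = 0.134
D ⊙ ((¬((0 ⊙ C) ∧ (A ∧ D)) ⊙ ((¬B ∧ B) ⊙ 0)) ≡ ¬C) = max(0, 0.954 + 0.134 − 1) = max(0, 0.088) = 0.088

0.088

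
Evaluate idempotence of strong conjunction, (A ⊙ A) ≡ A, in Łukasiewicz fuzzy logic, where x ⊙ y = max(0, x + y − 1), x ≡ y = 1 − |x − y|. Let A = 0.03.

0.97

A ⊙ A = max(0, 0.03 + 0.03 − 1) = max(0, -0.94) = 0.00
(A ⊙ A) ≡ A = 1 − |0.00 − 0.03| = 1 − 0.03 = 0.97
(The value 0.97 < 1 shows this instance is not satisfied; fails in Ł∞ since a ⊗ a = max(0, 2a−1) ≠ a in general.)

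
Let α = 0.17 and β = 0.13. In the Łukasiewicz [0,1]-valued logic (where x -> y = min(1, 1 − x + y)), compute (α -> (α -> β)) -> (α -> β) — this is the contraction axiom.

0.96

α -> β = min(1, 1 − 0.17 + 0.13) = min(1, 0.96) = 0.96
α -> (α -> β) = min(1, 1 − 0.17 + 0.96) = min(1, 1.79) = 1.00
(α -> (α -> β)) -> (α -> β) = min(1, 1 − 1.00 + 0.96) = min(1, 0.96) = 0.96
(The value 0.96 < 1 shows this instance is not satisfied; fails in Ł∞ (the t-norm is not idempotent).)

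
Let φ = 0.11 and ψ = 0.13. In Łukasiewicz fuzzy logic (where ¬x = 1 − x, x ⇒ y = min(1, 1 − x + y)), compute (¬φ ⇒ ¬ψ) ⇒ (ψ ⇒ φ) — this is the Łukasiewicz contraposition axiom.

¬φ = 1 − 0.11 = 0.89
¬ψ = 1 − 0.13 = 0.87
¬φ ⇒ ¬ψ = min(1, 1 − 0.89 + 0.87) = min(1, 0.98) = 0.98
ψ ⇒ φ = min(1, 1 − 0.13 + 0.11) = min(1, 0.98) = 0.98
(¬φ ⇒ ¬ψ) ⇒ (ψ ⇒ φ) = min(1, 1 − 0.98 + 0.98) = min(1, 1.00) = 1.00
(As expected: an axiom of Ł∞, always 1.)

1.00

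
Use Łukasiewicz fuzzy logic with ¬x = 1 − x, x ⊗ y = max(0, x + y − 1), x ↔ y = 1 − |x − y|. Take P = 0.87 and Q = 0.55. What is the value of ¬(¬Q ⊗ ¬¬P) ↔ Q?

0.87

¬Q = 1 − 0.55 = 0.45
¬P = 1 − 0.87 = 0.13
¬¬P = 1 − 0.13 = 0.87
¬Q ⊗ ¬¬P = max(0, 0.45 + 0.87 − 1) = max(0, 0.32) = 0.32
¬(¬Q ⊗ ¬¬P) = 1 − 0.32 = 0.68
¬(¬Q ⊗ ¬¬P) ↔ Q = 1 − |0.68 − 0.55| = 1 − 0.13 = 0.87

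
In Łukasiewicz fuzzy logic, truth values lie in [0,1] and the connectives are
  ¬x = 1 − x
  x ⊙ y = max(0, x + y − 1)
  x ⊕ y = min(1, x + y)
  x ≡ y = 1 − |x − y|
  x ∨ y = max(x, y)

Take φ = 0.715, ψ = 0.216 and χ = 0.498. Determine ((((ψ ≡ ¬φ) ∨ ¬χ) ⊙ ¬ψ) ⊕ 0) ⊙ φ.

¬φ = 1 − 0.715 = 0.285
ψ ≡ ¬φ = 1 − |0.216 − 0.285| = 1 − 0.069 = 0.931
¬χ = 1 − 0.498 = 0.502
(ψ ≡ ¬φ) ∨ ¬χ = max(0.931, 0.502) = 0.931
¬ψ = 1 − 0.216 = 0.784
((ψ ≡ ¬φ) ∨ ¬χ) ⊙ ¬ψ = max(0, 0.931 + 0.784 − 1) = max(0, 0.715) = 0.715
(((ψ ≡ ¬φ) ∨ ¬χ) ⊙ ¬ψ) ⊕ 0 = min(1, 0.715 + 0.000) = min(1, 0.715) = 0.715
((((ψ ≡ ¬φ) ∨ ¬χ) ⊙ ¬ψ) ⊕ 0) ⊙ φ = max(0, 0.715 + 0.715 − 1) = max(0, 0.430) = 0.430

0.430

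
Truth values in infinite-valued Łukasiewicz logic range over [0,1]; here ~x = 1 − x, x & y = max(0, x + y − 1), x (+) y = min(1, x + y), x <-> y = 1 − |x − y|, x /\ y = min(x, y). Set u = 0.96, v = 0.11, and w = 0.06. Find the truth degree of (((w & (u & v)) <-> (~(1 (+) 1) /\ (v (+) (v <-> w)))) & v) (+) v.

u & v = max(0, 0.96 + 0.11 − 1) = max(0, 0.07) = 0.07
w & (u & v) = max(0, 0.06 + 0.07 − 1) = max(0, -0.87) = 0.00
1 (+) 1 = min(1, 1.00 + 1.00) = min(1, 2.00) = 1.00
~(1 (+) 1) = 1 − 1.00 = 0.00
v <-> w = 1 − |0.11 − 0.06| = 1 − 0.05 = 0.95
v (+) (v <-> w) = min(1, 0.11 + 0.95) = min(1, 1.06) = 1.00
~(1 (+) 1) /\ (v (+) (v <-> w)) = min(0.00, 1.00) = 0.00
(w & (u & v)) <-> (~(1 (+) 1) /\ (v (+) (v <-> w))) = 1 − |0.00 − 0.00| = 1 − 0.00 = 1.00
((w & (u & v)) <-> (~(1 (+) 1) /\ (v (+) (v <-> w)))) & v = max(0, 1.00 + 0.11 − 1) = max(0, 0.11) = 0.11
(((w & (u & v)) <-> (~(1 (+) 1) /\ (v (+) (v <-> w)))) & v) (+) v = min(1, 0.11 + 0.11) = min(1, 0.22) = 0.22

0.22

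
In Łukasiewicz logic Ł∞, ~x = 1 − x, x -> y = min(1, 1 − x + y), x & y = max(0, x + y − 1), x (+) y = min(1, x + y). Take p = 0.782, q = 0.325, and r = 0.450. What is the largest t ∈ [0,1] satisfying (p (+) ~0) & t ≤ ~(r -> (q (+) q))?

~0 = 1 − 0.000 = 1.000
p (+) ~0 = min(1, 0.782 + 1.000) = min(1, 1.782) = 1.000
So the left factor is p (+) ~0 = 1.000.
q (+) q = min(1, 0.325 + 0.325) = min(1, 0.650) = 0.650
r -> (q (+) q) = min(1, 1 − 0.450 + 0.650) = min(1, 1.200) = 1.000
~(r -> (q (+) q)) = 1 − 1.000 = 0.000
So the right-hand bound is ~(r -> (q (+) q)) = 0.000.
The residuum of the Łukasiewicz t-norm gives the supremum: min(1, 1 − 1.000 + 0.000).
1 − 1.000 + 0.000 = 0.000, so t = min(1, 0.000) = 0.000.
Check: 1.000 & 0.000 = max(0, 0.000) = 0.000 ≤ 0.000.

0.000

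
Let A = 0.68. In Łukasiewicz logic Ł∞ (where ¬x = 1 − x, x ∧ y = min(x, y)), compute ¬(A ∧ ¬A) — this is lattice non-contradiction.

0.68

¬A = 1 − 0.68 = 0.32
A ∧ ¬A = min(0.68, 0.32) = 0.32
¬(A ∧ ¬A) = 1 − 0.32 = 0.68
(The value 0.68 < 1 shows this instance is not satisfied; not a Ł∞-tautology — its value is 1 − min(a, 1−a).)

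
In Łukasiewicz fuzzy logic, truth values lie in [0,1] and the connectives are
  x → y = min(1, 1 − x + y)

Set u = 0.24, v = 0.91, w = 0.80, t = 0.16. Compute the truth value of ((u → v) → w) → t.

0.36

u → v = min(1, 1 − 0.24 + 0.91) = min(1, 1.67) = 1.00
(u → v) → w = min(1, 1 − 1.00 + 0.80) = min(1, 0.80) = 0.80
((u → v) → w) → t = min(1, 1 − 0.80 + 0.16) = min(1, 0.36) = 0.36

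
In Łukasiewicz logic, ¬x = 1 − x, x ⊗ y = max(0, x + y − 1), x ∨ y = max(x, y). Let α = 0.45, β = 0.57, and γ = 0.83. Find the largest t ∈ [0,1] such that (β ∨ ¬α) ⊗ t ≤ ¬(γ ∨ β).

0.60

¬α = 1 − 0.45 = 0.55
β ∨ ¬α = max(0.57, 0.55) = 0.57
So the left factor is β ∨ ¬α = 0.57.
γ ∨ β = max(0.83, 0.57) = 0.83
¬(γ ∨ β) = 1 − 0.83 = 0.17
So the right-hand bound is ¬(γ ∨ β) = 0.17.
The residuum of the Łukasiewicz t-norm gives the supremum: min(1, 1 − 0.57 + 0.17).
1 − 0.57 + 0.17 = 0.60, so t = min(1, 0.60) = 0.60.
Check: 0.57 ⊗ 0.60 = max(0, 0.17) = 0.17 ≤ 0.17.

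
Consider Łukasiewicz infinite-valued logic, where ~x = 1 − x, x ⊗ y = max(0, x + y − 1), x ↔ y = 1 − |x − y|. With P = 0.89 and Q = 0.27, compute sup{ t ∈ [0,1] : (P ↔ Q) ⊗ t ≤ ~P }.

0.73

P ↔ Q = 1 − |0.89 − 0.27| = 1 − 0.62 = 0.38
So the left factor is P ↔ Q = 0.38.
~P = 1 − 0.89 = 0.11
So the right-hand bound is ~P = 0.11.
The residuum of the Łukasiewicz t-norm gives the supremum: min(1, 1 − 0.38 + 0.11).
1 − 0.38 + 0.11 = 0.73, so t = min(1, 0.73) = 0.73.
Check: 0.38 ⊗ 0.73 = max(0, 0.11) = 0.11 ≤ 0.11.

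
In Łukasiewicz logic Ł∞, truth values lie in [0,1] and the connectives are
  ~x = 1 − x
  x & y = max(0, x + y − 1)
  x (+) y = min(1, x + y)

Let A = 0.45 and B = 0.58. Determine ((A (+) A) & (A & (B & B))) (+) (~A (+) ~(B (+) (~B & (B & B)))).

0.97

A (+) A = min(1, 0.45 + 0.45) = min(1, 0.90) = 0.90
B & B = max(0, 0.58 + 0.58 − 1) = max(0, 0.16) = 0.16
A & (B & B) = max(0, 0.45 + 0.16 − 1) = max(0, -0.39) = 0.00
(A (+) A) & (A & (B & B)) = max(0, 0.90 + 0.00 − 1) = max(0, -0.10) = 0.00
~A = 1 − 0.45 = 0.55
~B = 1 − 0.58 = 0.42
~B & (B & B) = max(0, 0.42 + 0.16 − 1) = max(0, -0.42) = 0.00
B (+) (~B & (B & B)) = min(1, 0.58 + 0.00) = min(1, 0.58) = 0.58
~(B (+) (~B & (B & B))) = 1 − 0.58 = 0.42
~A (+) ~(B (+) (~B & (B & B))) = min(1, 0.55 + 0.42) = min(1, 0.97) = 0.97
((A (+) A) & (A & (B & B))) (+) (~A (+) ~(B (+) (~B & (B & B)))) = min(1, 0.00 + 0.97) = min(1, 0.97) = 0.97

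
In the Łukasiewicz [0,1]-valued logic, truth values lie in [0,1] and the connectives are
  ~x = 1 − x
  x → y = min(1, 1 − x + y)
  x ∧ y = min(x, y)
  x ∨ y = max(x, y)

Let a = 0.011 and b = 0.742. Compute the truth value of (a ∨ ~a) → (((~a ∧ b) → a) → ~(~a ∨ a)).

0.753

~a = 1 − 0.011 = 0.989
a ∨ ~a = max(0.011, 0.989) = 0.989
~a ∧ b = min(0.989, 0.742) = 0.742
(~a ∧ b) → a = min(1, 1 − 0.742 + 0.011) = min(1, 0.269) = 0.269
~a ∨ a = max(0.989, 0.011) = 0.989
~(~a ∨ a) = 1 − 0.989 = 0.011
((~a ∧ b) → a) → ~(~a ∨ a) = min(1, 1 − 0.269 + 0.011) = min(1, 0.742) = 0.742
(a ∨ ~a) → (((~a ∧ b) → a) → ~(~a ∨ a)) = min(1, 1 − 0.989 + 0.742) = min(1, 0.753) = 0.753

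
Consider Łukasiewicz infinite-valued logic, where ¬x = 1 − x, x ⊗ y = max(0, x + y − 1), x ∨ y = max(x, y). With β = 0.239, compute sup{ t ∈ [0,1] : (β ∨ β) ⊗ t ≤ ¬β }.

1.000

β ∨ β = max(0.239, 0.239) = 0.239
So the left factor is β ∨ β = 0.239.
¬β = 1 − 0.239 = 0.761
So the right-hand bound is ¬β = 0.761.
The residuum of the Łukasiewicz t-norm gives the supremum: min(1, 1 − 0.239 + 0.761).
1 − 0.239 + 0.761 = 1.522, so t = min(1, 1.522) = 1.000.
Check: 0.239 ⊗ 1.000 = max(0, 0.239) = 0.239 ≤ 0.761.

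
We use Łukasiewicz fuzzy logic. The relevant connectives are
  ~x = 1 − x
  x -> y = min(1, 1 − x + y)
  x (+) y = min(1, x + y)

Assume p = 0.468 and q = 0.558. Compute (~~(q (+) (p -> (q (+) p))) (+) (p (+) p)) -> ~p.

q (+) p = min(1, 0.558 + 0.468) = min(1, 1.026) = 1.000
p -> (q (+) p) = min(1, 1 − 0.468 + 1.000) = min(1, 1.532) = 1.000
q (+) (p -> (q (+) p)) = min(1, 0.558 + 1.000) = min(1, 1.558) = 1.000
~(q (+) (p -> (q (+) p))) = 1 − 1.000 = 0.000
~~(q (+) (p -> (q (+) p))) = 1 − 0.000 = 1.000
p (+) p = min(1, 0.468 + 0.468) = min(1, 0.936) = 0.936
~~(q (+) (p -> (q (+) p))) (+) (p (+) p) = min(1, 1.000 + 0.936) = min(1, 1.936) = 1.000
~p = 1 − 0.468 = 0.532
(~~(q (+) (p -> (q (+) p))) (+) (p (+) p)) -> ~p = min(1, 1 − 1.000 + 0.532) = min(1, 0.532) = 0.532

0.532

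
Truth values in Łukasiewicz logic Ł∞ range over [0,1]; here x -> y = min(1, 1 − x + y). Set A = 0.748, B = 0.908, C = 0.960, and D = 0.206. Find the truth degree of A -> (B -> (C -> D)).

0.590

C -> D = min(1, 1 − 0.960 + 0.206) = min(1, 0.246) = 0.246
B -> (C -> D) = min(1, 1 − 0.908 + 0.246) = min(1, 0.338) = 0.338
A -> (B -> (C -> D)) = min(1, 1 − 0.748 + 0.338) = min(1, 0.590) = 0.590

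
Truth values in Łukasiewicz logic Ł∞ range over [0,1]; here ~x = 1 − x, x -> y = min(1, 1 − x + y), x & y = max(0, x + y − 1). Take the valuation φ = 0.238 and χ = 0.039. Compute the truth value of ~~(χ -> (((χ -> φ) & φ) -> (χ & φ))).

1.000

χ -> φ = min(1, 1 − 0.039 + 0.238) = min(1, 1.199) = 1.000
(χ -> φ) & φ = max(0, 1.000 + 0.238 − 1) = max(0, 0.238) = 0.238
χ & φ = max(0, 0.039 + 0.238 − 1) = max(0, -0.723) = 0.000
((χ -> φ) & φ) -> (χ & φ) = min(1, 1 − 0.238 + 0.000) = min(1, 0.762) = 0.762
χ -> (((χ -> φ) & φ) -> (χ & φ)) = min(1, 1 − 0.039 + 0.762) = min(1, 1.723) = 1.000
~(χ -> (((χ -> φ) & φ) -> (χ & φ))) = 1 − 1.000 = 0.000
~~(χ -> (((χ -> φ) & φ) -> (χ & φ))) = 1 − 0.000 = 1.000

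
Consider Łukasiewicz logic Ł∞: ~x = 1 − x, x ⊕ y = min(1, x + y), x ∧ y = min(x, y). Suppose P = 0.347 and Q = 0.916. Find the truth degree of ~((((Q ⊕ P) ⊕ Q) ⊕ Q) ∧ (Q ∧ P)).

0.653

Q ⊕ P = min(1, 0.916 + 0.347) = min(1, 1.263) = 1.000
(Q ⊕ P) ⊕ Q = min(1, 1.000 + 0.916) = min(1, 1.916) = 1.000
((Q ⊕ P) ⊕ Q) ⊕ Q = min(1, 1.000 + 0.916) = min(1, 1.916) = 1.000
Q ∧ P = min(0.916, 0.347) = 0.347
(((Q ⊕ P) ⊕ Q) ⊕ Q) ∧ (Q ∧ P) = min(1.000, 0.347) = 0.347
~((((Q ⊕ P) ⊕ Q) ⊕ Q) ∧ (Q ∧ P)) = 1 − 0.347 = 0.653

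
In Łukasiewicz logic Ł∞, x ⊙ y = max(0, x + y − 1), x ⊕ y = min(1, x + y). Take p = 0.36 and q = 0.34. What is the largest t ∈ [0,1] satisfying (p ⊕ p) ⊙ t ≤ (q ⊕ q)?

0.96

p ⊕ p = min(1, 0.36 + 0.36) = min(1, 0.72) = 0.72
So the left factor is p ⊕ p = 0.72.
q ⊕ q = min(1, 0.34 + 0.34) = min(1, 0.68) = 0.68
So the right-hand bound is q ⊕ q = 0.68.
The residuum of the Łukasiewicz t-norm gives the supremum: min(1, 1 − 0.72 + 0.68).
1 − 0.72 + 0.68 = 0.96, so t = min(1, 0.96) = 0.96.
Check: 0.72 ⊙ 0.96 = max(0, 0.68) = 0.68 ≤ 0.68.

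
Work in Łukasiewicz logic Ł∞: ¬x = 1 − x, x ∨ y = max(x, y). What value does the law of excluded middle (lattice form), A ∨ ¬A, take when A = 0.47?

0.53

¬A = 1 − 0.47 = 0.53
A ∨ ¬A = max(0.47, 0.53) = 0.53
(The value 0.53 < 1 shows this instance is not satisfied; not a Ł∞-tautology — its value is max(a, 1−a).)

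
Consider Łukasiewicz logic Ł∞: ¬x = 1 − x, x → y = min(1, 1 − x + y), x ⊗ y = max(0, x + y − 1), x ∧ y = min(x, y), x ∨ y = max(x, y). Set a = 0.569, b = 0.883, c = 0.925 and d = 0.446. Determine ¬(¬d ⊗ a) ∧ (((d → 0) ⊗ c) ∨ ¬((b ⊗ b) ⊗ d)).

0.788

¬d = 1 − 0.446 = 0.554
¬d ⊗ a = max(0, 0.554 + 0.569 − 1) = max(0, 0.123) = 0.123
¬(¬d ⊗ a) = 1 − 0.123 = 0.877
d → 0 = min(1, 1 − 0.446 + 0.000) = min(1, 0.554) = 0.554
(d → 0) ⊗ c = max(0, 0.554 + 0.925 − 1) = max(0, 0.479) = 0.479
b ⊗ b = max(0, 0.883 + 0.883 − 1) = max(0, 0.766) = 0.766
(b ⊗ b) ⊗ d = max(0, 0.766 + 0.446 − 1) = max(0, 0.212) = 0.212
¬((b ⊗ b) ⊗ d) = 1 − 0.212 = 0.788
((d → 0) ⊗ c) ∨ ¬((b ⊗ b) ⊗ d) = max(0.479, 0.788) = 0.788
¬(¬d ⊗ a) ∧ (((d → 0) ⊗ c) ∨ ¬((b ⊗ b) ⊗ d)) = min(0.877, 0.788) = 0.788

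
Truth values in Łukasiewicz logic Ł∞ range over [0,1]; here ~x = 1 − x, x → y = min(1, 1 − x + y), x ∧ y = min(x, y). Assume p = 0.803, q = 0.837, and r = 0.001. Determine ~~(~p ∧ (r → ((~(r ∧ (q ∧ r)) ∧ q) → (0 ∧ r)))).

0.197

~p = 1 − 0.803 = 0.197
q ∧ r = min(0.837, 0.001) = 0.001
r ∧ (q ∧ r) = min(0.001, 0.001) = 0.001
~(r ∧ (q ∧ r)) = 1 − 0.001 = 0.999
~(r ∧ (q ∧ r)) ∧ q = min(0.999, 0.837) = 0.837
0 ∧ r = min(0.000, 0.001) = 0.000
(~(r ∧ (q ∧ r)) ∧ q) → (0 ∧ r) = min(1, 1 − 0.837 + 0.000) = min(1, 0.163) = 0.163
r → ((~(r ∧ (q ∧ r)) ∧ q) → (0 ∧ r)) = min(1, 1 − 0.001 + 0.163) = min(1, 1.162) = 1.000
~p ∧ (r → ((~(r ∧ (q ∧ r)) ∧ q) → (0 ∧ r))) = min(0.197, 1.000) = 0.197
~(~p ∧ (r → ((~(r ∧ (q ∧ r)) ∧ q) → (0 ∧ r)))) = 1 − 0.197 = 0.803
~~(~p ∧ (r → ((~(r ∧ (q ∧ r)) ∧ q) → (0 ∧ r)))) = 1 − 0.803 = 0.197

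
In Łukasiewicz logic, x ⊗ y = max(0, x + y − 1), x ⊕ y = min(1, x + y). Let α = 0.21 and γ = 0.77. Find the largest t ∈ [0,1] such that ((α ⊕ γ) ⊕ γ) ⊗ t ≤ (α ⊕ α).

0.42

α ⊕ γ = min(1, 0.21 + 0.77) = min(1, 0.98) = 0.98
(α ⊕ γ) ⊕ γ = min(1, 0.98 + 0.77) = min(1, 1.75) = 1.00
So the left factor is (α ⊕ γ) ⊕ γ = 1.00.
α ⊕ α = min(1, 0.21 + 0.21) = min(1, 0.42) = 0.42
So the right-hand bound is α ⊕ α = 0.42.
The residuum of the Łukasiewicz t-norm gives the supremum: min(1, 1 − 1.00 + 0.42).
1 − 1.00 + 0.42 = 0.42, so t = min(1, 0.42) = 0.42.
Check: 1.00 ⊗ 0.42 = max(0, 0.42) = 0.42 ≤ 0.42.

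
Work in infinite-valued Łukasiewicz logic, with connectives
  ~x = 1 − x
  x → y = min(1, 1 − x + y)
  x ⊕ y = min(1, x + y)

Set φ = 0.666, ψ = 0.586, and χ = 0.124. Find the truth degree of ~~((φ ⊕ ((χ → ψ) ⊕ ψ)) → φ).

χ → ψ = min(1, 1 − 0.124 + 0.586) = min(1, 1.462) = 1.000
(χ → ψ) ⊕ ψ = min(1, 1.000 + 0.586) = min(1, 1.586) = 1.000
φ ⊕ ((χ → ψ) ⊕ ψ) = min(1, 0.666 + 1.000) = min(1, 1.666) = 1.000
(φ ⊕ ((χ → ψ) ⊕ ψ)) → φ = min(1, 1 − 1.000 + 0.666) = min(1, 0.666) = 0.666
~((φ ⊕ ((χ → ψ) ⊕ ψ)) → φ) = 1 − 0.666 = 0.334
~~((φ ⊕ ((χ → ψ) ⊕ ψ)) → φ) = 1 − 0.334 = 0.666

0.666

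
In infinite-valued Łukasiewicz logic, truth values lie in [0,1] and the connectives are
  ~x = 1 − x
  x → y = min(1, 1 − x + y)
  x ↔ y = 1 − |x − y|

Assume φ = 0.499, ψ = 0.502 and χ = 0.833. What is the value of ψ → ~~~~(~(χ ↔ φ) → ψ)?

χ ↔ φ = 1 − |0.833 − 0.499| = 1 − 0.334 = 0.666
~(χ ↔ φ) = 1 − 0.666 = 0.334
~(χ ↔ φ) → ψ = min(1, 1 − 0.334 + 0.502) = min(1, 1.168) = 1.000
~(~(χ ↔ φ) → ψ) = 1 − 1.000 = 0.000
~~(~(χ ↔ φ) → ψ) = 1 − 0.000 = 1.000
~~~(~(χ ↔ φ) → ψ) = 1 − 1.000 = 0.000
~~~~(~(χ ↔ φ) → ψ) = 1 − 0.000 = 1.000
ψ → ~~~~(~(χ ↔ φ) → ψ) = min(1, 1 − 0.502 + 1.000) = min(1, 1.498) = 1.000

1.000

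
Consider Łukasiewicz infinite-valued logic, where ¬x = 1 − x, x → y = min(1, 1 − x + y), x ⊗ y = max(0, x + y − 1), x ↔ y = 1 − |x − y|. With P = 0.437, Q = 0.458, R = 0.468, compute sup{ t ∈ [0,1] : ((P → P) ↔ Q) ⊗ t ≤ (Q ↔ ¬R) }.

P → P = min(1, 1 − 0.437 + 0.437) = min(1, 1.000) = 1.000
(P → P) ↔ Q = 1 − |1.000 − 0.458| = 1 − 0.542 = 0.458
So the left factor is (P → P) ↔ Q = 0.458.
¬R = 1 − 0.468 = 0.532
Q ↔ ¬R = 1 − |0.458 − 0.532| = 1 − 0.074 = 0.926
So the right-hand bound is Q ↔ ¬R = 0.926.
The residuum of the Łukasiewicz t-norm gives the supremum: min(1, 1 − 0.458 + 0.926).
1 − 0.458 + 0.926 = 1.468, so t = min(1, 1.468) = 1.000.
Check: 0.458 ⊗ 1.000 = max(0, 0.458) = 0.458 ≤ 0.926.

1.000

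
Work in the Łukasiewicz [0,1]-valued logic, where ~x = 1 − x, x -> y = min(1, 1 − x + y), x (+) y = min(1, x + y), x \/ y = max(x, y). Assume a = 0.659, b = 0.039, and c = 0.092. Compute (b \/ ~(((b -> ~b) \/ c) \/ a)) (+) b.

~b = 1 − 0.039 = 0.961
b -> ~b = min(1, 1 − 0.039 + 0.961) = min(1, 1.922) = 1.000
(b -> ~b) \/ c = max(1.000, 0.092) = 1.000
((b -> ~b) \/ c) \/ a = max(1.000, 0.659) = 1.000
~(((b -> ~b) \/ c) \/ a) = 1 − 1.000 = 0.000
b \/ ~(((b -> ~b) \/ c) \/ a) = max(0.039, 0.000) = 0.039
(b \/ ~(((b -> ~b) \/ c) \/ a)) (+) b = min(1, 0.039 + 0.039) = min(1, 0.078) = 0.078

0.078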